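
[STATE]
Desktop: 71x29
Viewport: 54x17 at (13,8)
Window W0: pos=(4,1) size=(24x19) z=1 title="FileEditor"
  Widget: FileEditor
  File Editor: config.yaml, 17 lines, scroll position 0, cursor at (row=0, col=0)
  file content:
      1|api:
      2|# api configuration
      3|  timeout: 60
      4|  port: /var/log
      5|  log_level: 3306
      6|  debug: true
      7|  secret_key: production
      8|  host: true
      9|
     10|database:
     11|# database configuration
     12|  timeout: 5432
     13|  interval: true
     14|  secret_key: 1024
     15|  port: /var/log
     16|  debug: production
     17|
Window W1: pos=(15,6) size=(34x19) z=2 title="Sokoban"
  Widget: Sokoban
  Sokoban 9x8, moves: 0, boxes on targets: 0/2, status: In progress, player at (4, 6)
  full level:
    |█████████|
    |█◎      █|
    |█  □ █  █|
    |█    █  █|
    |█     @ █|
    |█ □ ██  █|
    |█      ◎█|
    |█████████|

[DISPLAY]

ve┠────────────────────────────────┨                  
 t┃█████████                       ┃                  
_k┃█◎      █                       ┃                  
tr┃█  □ █  █                       ┃                  
  ┃█    █  █                       ┃                  
: ┃█     @ █                       ┃                  
se┃█ □ ██  █                       ┃                  
t:┃█      ◎█                       ┃                  
al┃█████████                       ┃                  
_k┃Moves: 0  0/2                   ┃                  
/v┃                                ┃                  
━━┃                                ┃                  
  ┃                                ┃                  
  ┃                                ┃                  
  ┃                                ┃                  
  ┃                                ┃                  
  ┗━━━━━━━━━━━━━━━━━━━━━━━━━━━━━━━━┛                  


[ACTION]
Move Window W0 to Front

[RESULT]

vel: 3306    ░┃────────────────────┨                  
 true        ░┃                    ┃                  
_key: product░┃                    ┃                  
true         ░┃                    ┃                  
             ░┃                    ┃                  
:            ░┃                    ┃                  
se configurat░┃                    ┃                  
t: 5432      ░┃                    ┃                  
al: true     ░┃                    ┃                  
_key: 1024   ░┃2                   ┃                  
/var/log     ▼┃                    ┃                  
━━━━━━━━━━━━━━┛                    ┃                  
  ┃                                ┃                  
  ┃                                ┃                  
  ┃                                ┃                  
  ┃                                ┃                  
  ┗━━━━━━━━━━━━━━━━━━━━━━━━━━━━━━━━┛                  


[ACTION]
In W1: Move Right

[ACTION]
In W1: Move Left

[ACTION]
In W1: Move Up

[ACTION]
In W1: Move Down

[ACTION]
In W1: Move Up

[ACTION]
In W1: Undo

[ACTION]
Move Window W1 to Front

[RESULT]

ve┠────────────────────────────────┨                  
 t┃█████████                       ┃                  
_k┃█◎      █                       ┃                  
tr┃█  □ █  █                       ┃                  
  ┃█    █  █                       ┃                  
: ┃█     @ █                       ┃                  
se┃█ □ ██  █                       ┃                  
t:┃█      ◎█                       ┃                  
al┃█████████                       ┃                  
_k┃Moves: 4  0/2                   ┃                  
/v┃                                ┃                  
━━┃                                ┃                  
  ┃                                ┃                  
  ┃                                ┃                  
  ┃                                ┃                  
  ┃                                ┃                  
  ┗━━━━━━━━━━━━━━━━━━━━━━━━━━━━━━━━┛                  


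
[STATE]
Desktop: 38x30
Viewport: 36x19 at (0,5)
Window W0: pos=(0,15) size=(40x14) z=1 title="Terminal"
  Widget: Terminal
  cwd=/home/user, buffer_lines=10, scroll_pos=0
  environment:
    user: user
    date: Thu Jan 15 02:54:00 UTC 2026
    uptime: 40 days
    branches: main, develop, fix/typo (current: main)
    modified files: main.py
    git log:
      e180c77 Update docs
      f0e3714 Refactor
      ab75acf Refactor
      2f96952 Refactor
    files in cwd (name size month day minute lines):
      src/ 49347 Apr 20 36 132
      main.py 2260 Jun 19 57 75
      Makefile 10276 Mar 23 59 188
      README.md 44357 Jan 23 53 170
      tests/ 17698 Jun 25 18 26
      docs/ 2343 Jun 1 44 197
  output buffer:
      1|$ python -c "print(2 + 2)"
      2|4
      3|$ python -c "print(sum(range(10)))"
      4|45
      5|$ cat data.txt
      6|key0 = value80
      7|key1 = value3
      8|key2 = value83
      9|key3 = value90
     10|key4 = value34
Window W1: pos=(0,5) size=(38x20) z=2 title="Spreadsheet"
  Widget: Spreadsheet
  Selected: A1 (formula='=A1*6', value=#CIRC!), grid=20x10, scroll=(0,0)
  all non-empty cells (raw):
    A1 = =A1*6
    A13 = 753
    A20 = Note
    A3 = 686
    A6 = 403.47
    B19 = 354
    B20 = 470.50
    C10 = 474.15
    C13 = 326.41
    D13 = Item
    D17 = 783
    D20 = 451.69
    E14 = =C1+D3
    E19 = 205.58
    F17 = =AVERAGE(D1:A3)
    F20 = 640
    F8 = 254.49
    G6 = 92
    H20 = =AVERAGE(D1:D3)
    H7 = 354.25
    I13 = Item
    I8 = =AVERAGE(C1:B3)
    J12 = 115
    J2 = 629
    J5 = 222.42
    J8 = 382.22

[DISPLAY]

┏━━━━━━━━━━━━━━━━━━━━━━━━━━━━━━━━━━━
┃ Spreadsheet                       
┠───────────────────────────────────
┃A1: =A1*6                          
┃       A       B       C       D   
┃-----------------------------------
┃  1 [#CIRC!]       0       0       
┃  2        0       0       0       
┃  3      686       0       0       
┃  4        0       0       0       
┃  5        0       0       0       
┃  6   403.47       0       0       
┃  7        0       0       0       
┃  8        0       0       0       
┃  9        0       0       0       
┃ 10        0       0  474.15       
┃ 11        0       0       0       
┃ 12        0       0       0       
┃ 13      753       0  326.41Item   


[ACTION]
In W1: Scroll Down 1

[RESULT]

┏━━━━━━━━━━━━━━━━━━━━━━━━━━━━━━━━━━━
┃ Spreadsheet                       
┠───────────────────────────────────
┃A1: =A1*6                          
┃       A       B       C       D   
┃-----------------------------------
┃  2        0       0       0       
┃  3      686       0       0       
┃  4        0       0       0       
┃  5        0       0       0       
┃  6   403.47       0       0       
┃  7        0       0       0       
┃  8        0       0       0       
┃  9        0       0       0       
┃ 10        0       0  474.15       
┃ 11        0       0       0       
┃ 12        0       0       0       
┃ 13      753       0  326.41Item   
┃ 14        0       0       0       


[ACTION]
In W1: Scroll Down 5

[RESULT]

┏━━━━━━━━━━━━━━━━━━━━━━━━━━━━━━━━━━━
┃ Spreadsheet                       
┠───────────────────────────────────
┃A1: =A1*6                          
┃       A       B       C       D   
┃-----------------------------------
┃  7        0       0       0       
┃  8        0       0       0       
┃  9        0       0       0       
┃ 10        0       0  474.15       
┃ 11        0       0       0       
┃ 12        0       0       0       
┃ 13      753       0  326.41Item   
┃ 14        0       0       0       
┃ 15        0       0       0       
┃ 16        0       0       0       
┃ 17        0       0       0     78
┃ 18        0       0       0       
┃ 19        0     354       0       


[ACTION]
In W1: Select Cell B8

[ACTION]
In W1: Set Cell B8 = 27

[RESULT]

┏━━━━━━━━━━━━━━━━━━━━━━━━━━━━━━━━━━━
┃ Spreadsheet                       
┠───────────────────────────────────
┃B8: 27                             
┃       A       B       C       D   
┃-----------------------------------
┃  7        0       0       0       
┃  8        0    [27]       0       
┃  9        0       0       0       
┃ 10        0       0  474.15       
┃ 11        0       0       0       
┃ 12        0       0       0       
┃ 13      753       0  326.41Item   
┃ 14        0       0       0       
┃ 15        0       0       0       
┃ 16        0       0       0       
┃ 17        0       0       0     78
┃ 18        0       0       0       
┃ 19        0     354       0       


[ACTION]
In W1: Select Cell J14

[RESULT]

┏━━━━━━━━━━━━━━━━━━━━━━━━━━━━━━━━━━━
┃ Spreadsheet                       
┠───────────────────────────────────
┃J14:                               
┃       A       B       C       D   
┃-----------------------------------
┃  7        0       0       0       
┃  8        0      27       0       
┃  9        0       0       0       
┃ 10        0       0  474.15       
┃ 11        0       0       0       
┃ 12        0       0       0       
┃ 13      753       0  326.41Item   
┃ 14        0       0       0       
┃ 15        0       0       0       
┃ 16        0       0       0       
┃ 17        0       0       0     78
┃ 18        0       0       0       
┃ 19        0     354       0       


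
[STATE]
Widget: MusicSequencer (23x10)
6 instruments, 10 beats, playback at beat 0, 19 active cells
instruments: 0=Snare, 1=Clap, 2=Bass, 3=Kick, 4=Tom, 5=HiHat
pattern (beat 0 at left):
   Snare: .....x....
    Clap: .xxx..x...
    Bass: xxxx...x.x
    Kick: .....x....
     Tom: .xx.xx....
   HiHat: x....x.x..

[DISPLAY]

      ▼123456789       
 Snare·····█····       
  Clap·███··█···       
  Bass████···█·█       
  Kick·····█····       
   Tom·██·██····       
 HiHat█····█·█··       
                       
                       
                       


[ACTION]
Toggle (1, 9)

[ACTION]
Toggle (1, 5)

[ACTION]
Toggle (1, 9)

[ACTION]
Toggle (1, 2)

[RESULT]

      ▼123456789       
 Snare·····█····       
  Clap·█·█·██···       
  Bass████···█·█       
  Kick·····█····       
   Tom·██·██····       
 HiHat█····█·█··       
                       
                       
                       


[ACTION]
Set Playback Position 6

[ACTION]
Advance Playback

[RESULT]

      0123456▼89       
 Snare·····█····       
  Clap·█·█·██···       
  Bass████···█·█       
  Kick·····█····       
   Tom·██·██····       
 HiHat█····█·█··       
                       
                       
                       


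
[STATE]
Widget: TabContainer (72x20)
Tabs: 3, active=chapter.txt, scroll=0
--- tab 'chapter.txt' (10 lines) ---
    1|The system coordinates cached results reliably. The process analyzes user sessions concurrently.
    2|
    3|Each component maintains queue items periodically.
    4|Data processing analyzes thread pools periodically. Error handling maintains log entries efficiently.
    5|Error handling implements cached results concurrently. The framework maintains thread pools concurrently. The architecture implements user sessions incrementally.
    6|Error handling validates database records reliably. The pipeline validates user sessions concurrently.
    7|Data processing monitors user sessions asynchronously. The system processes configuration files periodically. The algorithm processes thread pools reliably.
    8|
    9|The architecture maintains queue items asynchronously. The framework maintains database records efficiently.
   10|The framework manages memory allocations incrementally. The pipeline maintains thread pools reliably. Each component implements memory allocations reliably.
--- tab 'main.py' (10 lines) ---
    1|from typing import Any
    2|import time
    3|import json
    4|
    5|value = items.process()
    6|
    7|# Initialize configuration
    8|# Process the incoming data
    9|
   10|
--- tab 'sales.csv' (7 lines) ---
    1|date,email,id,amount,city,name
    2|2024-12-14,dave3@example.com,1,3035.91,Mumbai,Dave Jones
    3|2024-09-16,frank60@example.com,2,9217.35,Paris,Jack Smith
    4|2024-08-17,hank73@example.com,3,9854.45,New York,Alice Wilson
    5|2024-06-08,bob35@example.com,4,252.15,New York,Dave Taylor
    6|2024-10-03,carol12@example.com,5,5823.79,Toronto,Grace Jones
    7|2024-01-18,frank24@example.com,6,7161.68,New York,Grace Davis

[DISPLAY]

[chapter.txt]│ main.py │ sales.csv                                      
────────────────────────────────────────────────────────────────────────
The system coordinates cached results reliably. The process analyzes use
                                                                        
Each component maintains queue items periodically.                      
Data processing analyzes thread pools periodically. Error handling maint
Error handling implements cached results concurrently. The framework mai
Error handling validates database records reliably. The pipeline validat
Data processing monitors user sessions asynchronously. The system proces
                                                                        
The architecture maintains queue items asynchronously. The framework mai
The framework manages memory allocations incrementally. The pipeline mai
                                                                        
                                                                        
                                                                        
                                                                        
                                                                        
                                                                        
                                                                        
                                                                        


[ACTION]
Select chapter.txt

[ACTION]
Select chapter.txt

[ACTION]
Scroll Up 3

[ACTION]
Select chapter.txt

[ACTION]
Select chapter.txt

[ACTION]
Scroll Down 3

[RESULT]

[chapter.txt]│ main.py │ sales.csv                                      
────────────────────────────────────────────────────────────────────────
Data processing analyzes thread pools periodically. Error handling maint
Error handling implements cached results concurrently. The framework mai
Error handling validates database records reliably. The pipeline validat
Data processing monitors user sessions asynchronously. The system proces
                                                                        
The architecture maintains queue items asynchronously. The framework mai
The framework manages memory allocations incrementally. The pipeline mai
                                                                        
                                                                        
                                                                        
                                                                        
                                                                        
                                                                        
                                                                        
                                                                        
                                                                        
                                                                        
                                                                        


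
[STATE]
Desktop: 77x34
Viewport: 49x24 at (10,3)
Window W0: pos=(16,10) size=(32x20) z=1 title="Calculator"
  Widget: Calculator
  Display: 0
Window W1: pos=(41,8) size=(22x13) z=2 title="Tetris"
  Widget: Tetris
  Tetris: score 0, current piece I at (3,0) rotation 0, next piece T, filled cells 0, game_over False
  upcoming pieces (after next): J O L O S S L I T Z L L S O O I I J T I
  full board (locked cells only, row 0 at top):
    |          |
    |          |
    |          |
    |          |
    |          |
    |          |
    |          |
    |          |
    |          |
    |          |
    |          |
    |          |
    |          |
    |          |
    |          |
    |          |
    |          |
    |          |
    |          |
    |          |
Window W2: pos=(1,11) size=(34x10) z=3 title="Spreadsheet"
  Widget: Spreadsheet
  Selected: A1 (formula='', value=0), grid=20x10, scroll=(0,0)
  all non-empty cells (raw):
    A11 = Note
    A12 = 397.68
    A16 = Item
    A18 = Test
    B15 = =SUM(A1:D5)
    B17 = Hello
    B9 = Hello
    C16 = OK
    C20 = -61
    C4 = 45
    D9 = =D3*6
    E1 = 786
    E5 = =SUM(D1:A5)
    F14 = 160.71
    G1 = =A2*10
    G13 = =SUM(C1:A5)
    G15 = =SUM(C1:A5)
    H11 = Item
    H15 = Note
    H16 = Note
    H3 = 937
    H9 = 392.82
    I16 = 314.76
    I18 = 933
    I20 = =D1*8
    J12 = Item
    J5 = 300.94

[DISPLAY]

                                                 
                                                 
                                                 
                                                 
                                                 
                               ┏━━━━━━━━━━━━━━━━━
                               ┃ Tetris          
      ┏━━━━━━━━━━━━━━━━━━━━━━━━┠─────────────────
━━━━━━━━━━━━━━━━━━━━━━━━┓      ┃          │Next: 
heet                    ┃──────┃          │ ▒    
────────────────────────┨      ┃          │▒▒▒   
                        ┃      ┃          │      
       B       C       D┃      ┃          │      
------------------------┃      ┃          │      
 [0]       0       0    ┃      ┃          │Score:
   0       0       0    ┃      ┃          │0     
   0       0       0    ┃      ┃          │      
━━━━━━━━━━━━━━━━━━━━━━━━┛      ┗━━━━━━━━━━━━━━━━━
      ┃│ 0 │ . │ = │ + │             ┃           
      ┃├───┼───┼───┼───┤             ┃           
      ┃│ C │ MC│ MR│ M+│             ┃           
      ┃└───┴───┴───┴───┘             ┃           
      ┃                              ┃           
      ┃                              ┃           


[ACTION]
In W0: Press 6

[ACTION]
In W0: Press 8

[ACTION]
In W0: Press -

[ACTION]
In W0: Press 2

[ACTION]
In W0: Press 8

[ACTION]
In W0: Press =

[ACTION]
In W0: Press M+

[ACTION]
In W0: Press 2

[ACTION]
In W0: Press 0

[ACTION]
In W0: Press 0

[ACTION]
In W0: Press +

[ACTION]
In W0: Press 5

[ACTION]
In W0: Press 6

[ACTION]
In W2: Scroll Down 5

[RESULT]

                                                 
                                                 
                                                 
                                                 
                                                 
                               ┏━━━━━━━━━━━━━━━━━
                               ┃ Tetris          
      ┏━━━━━━━━━━━━━━━━━━━━━━━━┠─────────────────
━━━━━━━━━━━━━━━━━━━━━━━━┓      ┃          │Next: 
heet                    ┃──────┃          │ ▒    
────────────────────────┨      ┃          │▒▒▒   
                        ┃      ┃          │      
       B       C       D┃      ┃          │      
------------------------┃      ┃          │      
   0       0       0    ┃      ┃          │Score:
   0       0       0    ┃      ┃          │0     
   0       0       0    ┃      ┃          │      
━━━━━━━━━━━━━━━━━━━━━━━━┛      ┗━━━━━━━━━━━━━━━━━
      ┃│ 0 │ . │ = │ + │             ┃           
      ┃├───┼───┼───┼───┤             ┃           
      ┃│ C │ MC│ MR│ M+│             ┃           
      ┃└───┴───┴───┴───┘             ┃           
      ┃                              ┃           
      ┃                              ┃           


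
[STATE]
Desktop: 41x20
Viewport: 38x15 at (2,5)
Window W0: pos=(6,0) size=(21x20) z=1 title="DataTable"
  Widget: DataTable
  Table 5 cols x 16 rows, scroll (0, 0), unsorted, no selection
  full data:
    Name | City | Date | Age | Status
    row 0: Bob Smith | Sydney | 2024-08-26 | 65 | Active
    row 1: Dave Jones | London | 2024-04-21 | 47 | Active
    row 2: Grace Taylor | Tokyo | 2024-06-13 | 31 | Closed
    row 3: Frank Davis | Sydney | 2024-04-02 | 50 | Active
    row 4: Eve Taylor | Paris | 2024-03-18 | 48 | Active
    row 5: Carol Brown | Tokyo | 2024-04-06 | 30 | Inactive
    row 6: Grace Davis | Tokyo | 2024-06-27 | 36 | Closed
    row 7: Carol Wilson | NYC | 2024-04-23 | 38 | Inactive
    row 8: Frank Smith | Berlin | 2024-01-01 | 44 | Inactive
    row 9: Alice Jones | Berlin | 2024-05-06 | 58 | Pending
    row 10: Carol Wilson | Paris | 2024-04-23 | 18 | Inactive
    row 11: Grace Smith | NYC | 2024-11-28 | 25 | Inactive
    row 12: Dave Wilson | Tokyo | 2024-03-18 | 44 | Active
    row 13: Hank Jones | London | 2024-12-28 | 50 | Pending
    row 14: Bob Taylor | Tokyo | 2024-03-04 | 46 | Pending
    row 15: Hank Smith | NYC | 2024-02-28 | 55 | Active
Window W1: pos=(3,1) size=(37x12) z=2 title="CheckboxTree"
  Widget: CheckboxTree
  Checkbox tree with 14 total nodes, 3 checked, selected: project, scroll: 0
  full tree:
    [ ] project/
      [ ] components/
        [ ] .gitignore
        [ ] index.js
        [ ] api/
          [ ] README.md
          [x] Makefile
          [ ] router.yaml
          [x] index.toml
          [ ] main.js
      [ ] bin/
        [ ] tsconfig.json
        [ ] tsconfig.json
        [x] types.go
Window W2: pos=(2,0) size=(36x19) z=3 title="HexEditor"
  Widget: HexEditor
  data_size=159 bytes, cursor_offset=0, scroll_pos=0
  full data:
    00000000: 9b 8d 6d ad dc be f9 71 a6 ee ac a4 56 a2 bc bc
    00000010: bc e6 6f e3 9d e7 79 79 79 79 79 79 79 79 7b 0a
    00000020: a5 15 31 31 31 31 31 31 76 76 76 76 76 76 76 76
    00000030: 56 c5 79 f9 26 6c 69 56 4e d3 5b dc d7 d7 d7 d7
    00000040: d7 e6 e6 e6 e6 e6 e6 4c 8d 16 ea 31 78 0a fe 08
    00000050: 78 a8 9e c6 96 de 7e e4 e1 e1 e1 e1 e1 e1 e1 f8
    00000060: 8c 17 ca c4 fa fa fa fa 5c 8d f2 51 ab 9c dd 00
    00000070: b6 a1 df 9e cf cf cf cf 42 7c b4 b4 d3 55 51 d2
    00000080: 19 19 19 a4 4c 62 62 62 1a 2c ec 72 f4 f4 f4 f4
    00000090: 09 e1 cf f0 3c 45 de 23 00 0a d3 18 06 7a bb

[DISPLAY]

┃00000020  a5 15 31 31 31 31 31 31 ┃ ┃
┃00000030  56 c5 79 f9 26 6c 69 56 ┃ ┃
┃00000040  d7 e6 e6 e6 e6 e6 e6 4c ┃ ┃
┃00000050  78 a8 9e c6 96 de 7e e4 ┃ ┃
┃00000060  8c 17 ca c4 fa fa fa fa ┃ ┃
┃00000070  b6 a1 df 9e cf cf cf cf ┃ ┃
┃00000080  19 19 19 a4 4c 62 62 62 ┃ ┃
┃00000090  09 e1 cf f0 3c 45 de 23 ┃━┛
┃                                  ┃  
┃                                  ┃  
┃                                  ┃  
┃                                  ┃  
┃                                  ┃  
┗━━━━━━━━━━━━━━━━━━━━━━━━━━━━━━━━━━┛  
    ┗━━━━━━━━━━━━━━━━━━━┛             


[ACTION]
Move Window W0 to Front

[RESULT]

┃000┃Bob Smith   │Sydney┃ 31 31 31 ┃ ┃
┃000┃Dave Jones  │London┃ 6c 69 56 ┃ ┃
┃000┃Grace Taylor│Tokyo ┃ e6 e6 4c ┃ ┃
┃000┃Frank Davis │Sydney┃ de 7e e4 ┃ ┃
┃000┃Eve Taylor  │Paris ┃ fa fa fa ┃ ┃
┃000┃Carol Brown │Tokyo ┃ cf cf cf ┃ ┃
┃000┃Grace Davis │Tokyo ┃ 62 62 62 ┃ ┃
┃000┃Carol Wilson│NYC   ┃ 45 de 23 ┃━┛
┃   ┃Frank Smith │Berlin┃          ┃  
┃   ┃Alice Jones │Berlin┃          ┃  
┃   ┃Carol Wilson│Paris ┃          ┃  
┃   ┃Grace Smith │NYC   ┃          ┃  
┃   ┃Dave Wilson │Tokyo ┃          ┃  
┗━━━┃Hank Jones  │London┃━━━━━━━━━━┛  
    ┗━━━━━━━━━━━━━━━━━━━┛             


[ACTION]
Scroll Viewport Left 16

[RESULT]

  ┃000┃Bob Smith   │Sydney┃ 31 31 31 ┃
  ┃000┃Dave Jones  │London┃ 6c 69 56 ┃
  ┃000┃Grace Taylor│Tokyo ┃ e6 e6 4c ┃
  ┃000┃Frank Davis │Sydney┃ de 7e e4 ┃
  ┃000┃Eve Taylor  │Paris ┃ fa fa fa ┃
  ┃000┃Carol Brown │Tokyo ┃ cf cf cf ┃
  ┃000┃Grace Davis │Tokyo ┃ 62 62 62 ┃
  ┃000┃Carol Wilson│NYC   ┃ 45 de 23 ┃
  ┃   ┃Frank Smith │Berlin┃          ┃
  ┃   ┃Alice Jones │Berlin┃          ┃
  ┃   ┃Carol Wilson│Paris ┃          ┃
  ┃   ┃Grace Smith │NYC   ┃          ┃
  ┃   ┃Dave Wilson │Tokyo ┃          ┃
  ┗━━━┃Hank Jones  │London┃━━━━━━━━━━┛
      ┗━━━━━━━━━━━━━━━━━━━┛           


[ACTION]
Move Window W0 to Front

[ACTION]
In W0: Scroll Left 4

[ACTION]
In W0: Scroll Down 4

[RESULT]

  ┃000┃Grace Taylor│Tokyo ┃ 31 31 31 ┃
  ┃000┃Frank Davis │Sydney┃ 6c 69 56 ┃
  ┃000┃Eve Taylor  │Paris ┃ e6 e6 4c ┃
  ┃000┃Carol Brown │Tokyo ┃ de 7e e4 ┃
  ┃000┃Grace Davis │Tokyo ┃ fa fa fa ┃
  ┃000┃Carol Wilson│NYC   ┃ cf cf cf ┃
  ┃000┃Frank Smith │Berlin┃ 62 62 62 ┃
  ┃000┃Alice Jones │Berlin┃ 45 de 23 ┃
  ┃   ┃Carol Wilson│Paris ┃          ┃
  ┃   ┃Grace Smith │NYC   ┃          ┃
  ┃   ┃Dave Wilson │Tokyo ┃          ┃
  ┃   ┃Hank Jones  │London┃          ┃
  ┃   ┃Bob Taylor  │Tokyo ┃          ┃
  ┗━━━┃Hank Smith  │NYC   ┃━━━━━━━━━━┛
      ┗━━━━━━━━━━━━━━━━━━━┛           


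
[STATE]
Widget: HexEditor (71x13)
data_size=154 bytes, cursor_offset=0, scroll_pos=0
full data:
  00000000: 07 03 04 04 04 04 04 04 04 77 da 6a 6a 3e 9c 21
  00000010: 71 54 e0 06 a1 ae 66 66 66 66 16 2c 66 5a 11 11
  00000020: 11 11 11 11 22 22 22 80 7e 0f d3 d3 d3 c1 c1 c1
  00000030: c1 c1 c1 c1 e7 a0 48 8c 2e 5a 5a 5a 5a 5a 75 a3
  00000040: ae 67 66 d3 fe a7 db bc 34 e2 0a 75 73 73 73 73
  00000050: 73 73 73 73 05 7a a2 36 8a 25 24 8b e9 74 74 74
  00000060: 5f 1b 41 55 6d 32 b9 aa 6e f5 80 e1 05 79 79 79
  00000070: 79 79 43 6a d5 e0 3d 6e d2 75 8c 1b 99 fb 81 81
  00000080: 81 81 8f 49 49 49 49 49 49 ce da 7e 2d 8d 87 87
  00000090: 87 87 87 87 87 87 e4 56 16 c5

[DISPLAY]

00000000  07 03 04 04 04 04 04 04  04 77 da 6a 6a 3e 9c 21  |.........w
00000010  71 54 e0 06 a1 ae 66 66  66 66 16 2c 66 5a 11 11  |qT....ffff
00000020  11 11 11 11 22 22 22 80  7e 0f d3 d3 d3 c1 c1 c1  |....""".~.
00000030  c1 c1 c1 c1 e7 a0 48 8c  2e 5a 5a 5a 5a 5a 75 a3  |......H..Z
00000040  ae 67 66 d3 fe a7 db bc  34 e2 0a 75 73 73 73 73  |.gf.....4.
00000050  73 73 73 73 05 7a a2 36  8a 25 24 8b e9 74 74 74  |ssss.z.6.%
00000060  5f 1b 41 55 6d 32 b9 aa  6e f5 80 e1 05 79 79 79  |_.AUm2..n.
00000070  79 79 43 6a d5 e0 3d 6e  d2 75 8c 1b 99 fb 81 81  |yyCj..=n.u
00000080  81 81 8f 49 49 49 49 49  49 ce da 7e 2d 8d 87 87  |...IIIIII.
00000090  87 87 87 87 87 87 e4 56  16 c5                    |.......V..
                                                                       
                                                                       
                                                                       


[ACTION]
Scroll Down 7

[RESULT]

00000070  79 79 43 6a d5 e0 3d 6e  d2 75 8c 1b 99 fb 81 81  |yyCj..=n.u
00000080  81 81 8f 49 49 49 49 49  49 ce da 7e 2d 8d 87 87  |...IIIIII.
00000090  87 87 87 87 87 87 e4 56  16 c5                    |.......V..
                                                                       
                                                                       
                                                                       
                                                                       
                                                                       
                                                                       
                                                                       
                                                                       
                                                                       
                                                                       


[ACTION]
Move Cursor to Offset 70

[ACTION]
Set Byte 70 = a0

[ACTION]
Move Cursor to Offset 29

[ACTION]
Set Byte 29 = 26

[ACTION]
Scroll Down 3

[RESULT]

00000090  87 87 87 87 87 87 e4 56  16 c5                    |.......V..
                                                                       
                                                                       
                                                                       
                                                                       
                                                                       
                                                                       
                                                                       
                                                                       
                                                                       
                                                                       
                                                                       
                                                                       


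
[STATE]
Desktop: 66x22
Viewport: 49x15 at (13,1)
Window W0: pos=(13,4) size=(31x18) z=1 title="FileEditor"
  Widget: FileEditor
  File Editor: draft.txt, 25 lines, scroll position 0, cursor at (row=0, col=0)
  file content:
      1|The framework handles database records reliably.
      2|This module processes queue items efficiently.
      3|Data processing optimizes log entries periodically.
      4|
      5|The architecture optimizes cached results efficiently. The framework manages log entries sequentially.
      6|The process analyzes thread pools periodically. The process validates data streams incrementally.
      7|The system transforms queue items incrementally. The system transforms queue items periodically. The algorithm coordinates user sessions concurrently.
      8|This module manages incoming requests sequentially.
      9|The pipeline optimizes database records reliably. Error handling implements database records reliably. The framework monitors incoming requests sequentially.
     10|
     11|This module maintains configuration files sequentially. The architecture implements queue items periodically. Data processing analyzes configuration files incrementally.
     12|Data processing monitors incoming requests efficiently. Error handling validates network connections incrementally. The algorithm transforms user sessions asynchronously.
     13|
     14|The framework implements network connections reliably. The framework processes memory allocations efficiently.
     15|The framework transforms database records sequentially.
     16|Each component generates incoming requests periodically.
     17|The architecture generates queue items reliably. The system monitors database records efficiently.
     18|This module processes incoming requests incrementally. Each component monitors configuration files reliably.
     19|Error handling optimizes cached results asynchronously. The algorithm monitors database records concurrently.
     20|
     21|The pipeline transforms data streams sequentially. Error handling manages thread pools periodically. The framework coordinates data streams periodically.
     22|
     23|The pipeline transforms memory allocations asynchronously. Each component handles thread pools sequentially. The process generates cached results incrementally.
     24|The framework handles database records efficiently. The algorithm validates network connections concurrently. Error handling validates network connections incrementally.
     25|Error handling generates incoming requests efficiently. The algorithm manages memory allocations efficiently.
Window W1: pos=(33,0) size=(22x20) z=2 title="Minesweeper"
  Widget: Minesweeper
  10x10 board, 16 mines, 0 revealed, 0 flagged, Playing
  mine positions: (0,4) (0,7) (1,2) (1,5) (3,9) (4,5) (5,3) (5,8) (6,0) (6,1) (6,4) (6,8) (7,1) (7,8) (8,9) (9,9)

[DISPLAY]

                    ┃ Minesweeper        ┃       
                    ┠────────────────────┨       
                    ┃■■■■■■■■■■          ┃       
┏━━━━━━━━━━━━━━━━━━━┃■■■■■■■■■■          ┃       
┃ FileEditor        ┃■■■■■■■■■■          ┃       
┠───────────────────┃■■■■■■■■■■          ┃       
┃█he framework handl┃■■■■■■■■■■          ┃       
┃This module process┃■■■■■■■■■■          ┃       
┃Data processing opt┃■■■■■■■■■■          ┃       
┃                   ┃■■■■■■■■■■          ┃       
┃The architecture op┃■■■■■■■■■■          ┃       
┃The process analyze┃■■■■■■■■■■          ┃       
┃The system transfor┃                    ┃       
┃This module manages┃                    ┃       
┃The pipeline optimi┃                    ┃       


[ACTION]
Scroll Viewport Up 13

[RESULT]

                    ┏━━━━━━━━━━━━━━━━━━━━┓       
                    ┃ Minesweeper        ┃       
                    ┠────────────────────┨       
                    ┃■■■■■■■■■■          ┃       
┏━━━━━━━━━━━━━━━━━━━┃■■■■■■■■■■          ┃       
┃ FileEditor        ┃■■■■■■■■■■          ┃       
┠───────────────────┃■■■■■■■■■■          ┃       
┃█he framework handl┃■■■■■■■■■■          ┃       
┃This module process┃■■■■■■■■■■          ┃       
┃Data processing opt┃■■■■■■■■■■          ┃       
┃                   ┃■■■■■■■■■■          ┃       
┃The architecture op┃■■■■■■■■■■          ┃       
┃The process analyze┃■■■■■■■■■■          ┃       
┃The system transfor┃                    ┃       
┃This module manages┃                    ┃       


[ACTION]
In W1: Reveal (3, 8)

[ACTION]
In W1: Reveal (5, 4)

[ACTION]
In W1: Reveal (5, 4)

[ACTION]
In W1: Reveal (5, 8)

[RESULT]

                    ┏━━━━━━━━━━━━━━━━━━━━┓       
                    ┃ Minesweeper        ┃       
                    ┠────────────────────┨       
                    ┃■■■■✹■■✹■■          ┃       
┏━━━━━━━━━━━━━━━━━━━┃■■✹■■✹■■■■          ┃       
┃ FileEditor        ┃■■■■■■■■■■          ┃       
┠───────────────────┃■■■■■■■■1✹          ┃       
┃█he framework handl┃■■■■■✹■■■■          ┃       
┃This module process┃■■■✹3■■■✹■          ┃       
┃Data processing opt┃✹✹■■✹■■■✹■          ┃       
┃                   ┃■✹■■■■■■✹■          ┃       
┃The architecture op┃■■■■■■■■■✹          ┃       
┃The process analyze┃■■■■■■■■■✹          ┃       
┃The system transfor┃                    ┃       
┃This module manages┃                    ┃       


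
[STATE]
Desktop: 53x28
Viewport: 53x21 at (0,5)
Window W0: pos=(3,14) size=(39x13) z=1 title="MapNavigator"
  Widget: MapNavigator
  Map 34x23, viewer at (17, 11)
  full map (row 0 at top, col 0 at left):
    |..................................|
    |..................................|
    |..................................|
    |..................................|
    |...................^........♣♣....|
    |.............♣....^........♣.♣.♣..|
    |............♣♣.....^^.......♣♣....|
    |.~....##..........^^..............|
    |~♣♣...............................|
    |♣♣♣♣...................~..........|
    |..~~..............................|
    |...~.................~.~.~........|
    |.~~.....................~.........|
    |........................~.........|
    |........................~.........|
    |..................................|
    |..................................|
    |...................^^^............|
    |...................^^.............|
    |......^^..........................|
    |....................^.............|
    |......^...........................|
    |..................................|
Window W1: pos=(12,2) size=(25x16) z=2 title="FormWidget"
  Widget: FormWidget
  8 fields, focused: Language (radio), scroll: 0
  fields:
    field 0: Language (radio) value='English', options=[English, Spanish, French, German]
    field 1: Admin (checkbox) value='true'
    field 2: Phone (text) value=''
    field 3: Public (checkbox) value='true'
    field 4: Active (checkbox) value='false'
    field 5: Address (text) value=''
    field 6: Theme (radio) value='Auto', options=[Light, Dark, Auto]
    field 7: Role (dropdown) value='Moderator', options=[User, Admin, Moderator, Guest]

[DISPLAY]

            ┃> Language:   (●) Engli┃                
            ┃  Admin:      [x]      ┃                
            ┃  Phone:      [       ]┃                
            ┃  Public:     [x]      ┃                
            ┃  Active:     [ ]      ┃                
            ┃  Address:    [       ]┃                
            ┃  Theme:      ( ) Light┃                
            ┃  Role:       [Modera▼]┃                
            ┃                       ┃                
   ┏━━━━━━━━┃                       ┃━━━━┓           
   ┃ MapNavi┃                       ┃    ┃           
   ┠────────┃                       ┃────┨           
   ┃ .~....#┗━━━━━━━━━━━━━━━━━━━━━━━┛..  ┃           
   ┃ ~♣♣...............................  ┃           
   ┃ ♣♣♣♣...................~..........  ┃           
   ┃ ..~~..............................  ┃           
   ┃ ...~.............@...~.~.~........  ┃           
   ┃ .~~.....................~.........  ┃           
   ┃ ........................~.........  ┃           
   ┃ ........................~.........  ┃           
   ┃ ..................................  ┃           


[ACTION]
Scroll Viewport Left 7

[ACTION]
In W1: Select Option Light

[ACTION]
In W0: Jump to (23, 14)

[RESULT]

            ┃> Language:   (●) Engli┃                
            ┃  Admin:      [x]      ┃                
            ┃  Phone:      [       ]┃                
            ┃  Public:     [x]      ┃                
            ┃  Active:     [ ]      ┃                
            ┃  Address:    [       ]┃                
            ┃  Theme:      ( ) Light┃                
            ┃  Role:       [Modera▼]┃                
            ┃                       ┃                
   ┏━━━━━━━━┃                       ┃━━━━┓           
   ┃ MapNavi┃                       ┃    ┃           
   ┠────────┃                       ┃────┨           
   ┃........┗━━━━━━━━━━━━━━━━━━━━━━━┛    ┃           
   ┃................~.~.~........        ┃           
   ┃...................~.........        ┃           
   ┃...................~.........        ┃           
   ┃..................@~.........        ┃           
   ┃.............................        ┃           
   ┃.............................        ┃           
   ┃..............^^^............        ┃           
   ┃..............^^.............        ┃           


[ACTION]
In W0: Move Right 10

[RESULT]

            ┃> Language:   (●) Engli┃                
            ┃  Admin:      [x]      ┃                
            ┃  Phone:      [       ]┃                
            ┃  Public:     [x]      ┃                
            ┃  Active:     [ ]      ┃                
            ┃  Address:    [       ]┃                
            ┃  Theme:      ( ) Light┃                
            ┃  Role:       [Modera▼]┃                
            ┃                       ┃                
   ┏━━━━━━━━┃                       ┃━━━━┓           
   ┃ MapNavi┃                       ┃    ┃           
   ┠────────┃                       ┃────┨           
   ┃........┗━━━━━━━━━━━━━━━━━━━━━━━┛    ┃           
   ┃......~.~.~........                  ┃           
   ┃.........~.........                  ┃           
   ┃.........~.........                  ┃           
   ┃.........~........@                  ┃           
   ┃...................                  ┃           
   ┃...................                  ┃           
   ┃....^^^............                  ┃           
   ┃....^^.............                  ┃           


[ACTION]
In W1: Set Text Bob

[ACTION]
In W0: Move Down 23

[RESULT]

            ┃> Language:   (●) Engli┃                
            ┃  Admin:      [x]      ┃                
            ┃  Phone:      [       ]┃                
            ┃  Public:     [x]      ┃                
            ┃  Active:     [ ]      ┃                
            ┃  Address:    [       ]┃                
            ┃  Theme:      ( ) Light┃                
            ┃  Role:       [Modera▼]┃                
            ┃                       ┃                
   ┏━━━━━━━━┃                       ┃━━━━┓           
   ┃ MapNavi┃                       ┃    ┃           
   ┠────────┃                       ┃────┨           
   ┃....^^..┗━━━━━━━━━━━━━━━━━━━━━━━┛    ┃           
   ┃...................                  ┃           
   ┃.....^.............                  ┃           
   ┃...................                  ┃           
   ┃..................@                  ┃           
   ┃                                     ┃           
   ┃                                     ┃           
   ┃                                     ┃           
   ┃                                     ┃           
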